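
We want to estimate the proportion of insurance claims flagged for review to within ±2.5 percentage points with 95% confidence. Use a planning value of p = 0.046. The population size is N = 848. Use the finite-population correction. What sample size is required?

205

For a proportion with margin E = 0.025 at 95% confidence, z = 1.960.
n = p̂(1−p̂)(z/E)² = 0.046 × 0.954 × (1.960/0.025)² = 269.74 — call this n₀.
Finite-population correction with N = 848: n = n₀ / (1 + (n₀−1)/N) = 269.74 / 1.317 = 204.81
Round up: n = 205.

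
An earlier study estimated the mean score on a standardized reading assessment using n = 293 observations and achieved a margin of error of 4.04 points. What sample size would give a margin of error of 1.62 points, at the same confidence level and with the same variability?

Margin of error scales as 1/√n, so n₂ = n₁·(E₁/E₂)².
n₂ = 293 × (4.04/1.62)² = 293 × 6.219 = 1822.17
Round up: n₂ = 1823.

n = 1823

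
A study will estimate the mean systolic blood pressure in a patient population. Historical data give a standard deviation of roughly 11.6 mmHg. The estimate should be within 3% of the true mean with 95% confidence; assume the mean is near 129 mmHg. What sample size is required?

35

For a mean, the margin of error is E = z·σ/√n, so n = (zσ/E)².
At 95% confidence, z = 1.960.
E = 3% of 129 = 3.87 mmHg.
n = (1.960 × 11.6 / 3.87)² = 34.51
Round up: n = 35.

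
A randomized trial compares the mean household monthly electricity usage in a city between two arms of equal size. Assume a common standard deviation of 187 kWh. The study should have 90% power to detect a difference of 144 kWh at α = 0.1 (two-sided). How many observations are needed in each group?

For two equal groups, n per group = 2·((z_{α/2} + z_β)·σ/δ)².
z_{α/2} = 1.645; z_β = 1.282 (power 90%).
n = 2 × (2.927 × 187 / 144)² = 2 × 14.45 = 28.90
Round up: n = 29 per group.

29 per group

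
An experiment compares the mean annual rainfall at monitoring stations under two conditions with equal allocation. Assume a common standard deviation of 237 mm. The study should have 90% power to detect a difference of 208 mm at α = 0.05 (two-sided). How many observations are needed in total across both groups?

56 total

For two equal groups, n per group = 2·((z_{α/2} + z_β)·σ/δ)².
z_{α/2} = 1.960; z_β = 1.282 (power 90%).
n = 2 × (3.242 × 237 / 208)² = 2 × 13.65 = 27.30
Round up: n = 28 per group.
Total across both groups: 2 × 28 = 56.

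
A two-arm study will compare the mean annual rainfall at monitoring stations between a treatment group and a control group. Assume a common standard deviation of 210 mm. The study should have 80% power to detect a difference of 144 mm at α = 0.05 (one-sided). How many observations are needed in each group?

27 per group

For two equal groups, n per group = 2·((z_α + z_β)·σ/δ)².
z_α = 1.645; z_β = 0.842 (power 80%).
n = 2 × (2.487 × 210 / 144)² = 2 × 13.15 = 26.30
Round up: n = 27 per group.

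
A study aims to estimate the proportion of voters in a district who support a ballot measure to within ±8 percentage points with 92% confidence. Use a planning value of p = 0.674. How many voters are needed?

106

For a proportion with margin E = 0.08 at 92% confidence, z = 1.751.
n = p̂(1−p̂)(z/E)² = 0.674 × 0.326 × (1.751/0.08)² = 105.26
Round up: n = 106.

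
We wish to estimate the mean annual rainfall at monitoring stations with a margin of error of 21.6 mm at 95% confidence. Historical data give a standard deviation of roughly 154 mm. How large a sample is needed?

196

For a mean, the margin of error is E = z·σ/√n, so n = (zσ/E)².
At 95% confidence, z = 1.960.
n = (1.960 × 154 / 21.6)² = 195.27
Round up: n = 196.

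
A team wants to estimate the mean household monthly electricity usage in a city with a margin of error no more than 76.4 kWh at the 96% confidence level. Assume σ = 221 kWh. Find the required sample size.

For a mean, the margin of error is E = z·σ/√n, so n = (zσ/E)².
At 96% confidence, z = 2.054.
n = (2.054 × 221 / 76.4)² = 35.30
Round up: n = 36.

n = 36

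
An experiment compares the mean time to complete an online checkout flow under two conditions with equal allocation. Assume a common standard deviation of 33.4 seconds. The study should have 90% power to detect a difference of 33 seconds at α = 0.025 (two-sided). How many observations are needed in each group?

26 per group

For two equal groups, n per group = 2·((z_{α/2} + z_β)·σ/δ)².
z_{α/2} = 2.241; z_β = 1.282 (power 90%).
n = 2 × (3.523 × 33.4 / 33)² = 2 × 12.71 = 25.42
Round up: n = 26 per group.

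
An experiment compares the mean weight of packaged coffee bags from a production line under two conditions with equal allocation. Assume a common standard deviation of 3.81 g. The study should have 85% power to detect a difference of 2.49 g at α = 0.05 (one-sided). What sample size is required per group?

34 per group

For two equal groups, n per group = 2·((z_α + z_β)·σ/δ)².
z_α = 1.645; z_β = 1.036 (power 85%).
n = 2 × (2.681 × 3.81 / 2.49)² = 2 × 16.83 = 33.66
Round up: n = 34 per group.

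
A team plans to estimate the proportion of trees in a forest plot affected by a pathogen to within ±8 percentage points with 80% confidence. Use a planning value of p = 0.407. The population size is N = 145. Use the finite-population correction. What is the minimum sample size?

44

For a proportion with margin E = 0.08 at 80% confidence, z = 1.282.
n = p̂(1−p̂)(z/E)² = 0.407 × 0.593 × (1.282/0.08)² = 61.98 — call this n₀.
Finite-population correction with N = 145: n = n₀ / (1 + (n₀−1)/N) = 61.98 / 1.421 = 43.62
Round up: n = 44.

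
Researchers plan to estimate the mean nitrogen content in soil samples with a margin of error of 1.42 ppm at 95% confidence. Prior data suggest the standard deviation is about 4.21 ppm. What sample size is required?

For a mean, the margin of error is E = z·σ/√n, so n = (zσ/E)².
At 95% confidence, z = 1.960.
n = (1.960 × 4.21 / 1.42)² = 33.77
Round up: n = 34.

n = 34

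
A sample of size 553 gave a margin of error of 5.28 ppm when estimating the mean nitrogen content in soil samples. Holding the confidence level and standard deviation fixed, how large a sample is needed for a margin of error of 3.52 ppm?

Margin of error scales as 1/√n, so n₂ = n₁·(E₁/E₂)².
n₂ = 553 × (5.28/3.52)² = 553 × 2.25 = 1244.25
Round up: n₂ = 1245.

n = 1245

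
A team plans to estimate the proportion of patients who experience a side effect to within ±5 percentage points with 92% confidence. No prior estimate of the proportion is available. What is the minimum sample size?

For a proportion with margin E = 0.05 at 92% confidence, z = 1.751.
With no prior estimate, use p = 0.5, which maximizes p(1−p) at 0.25.
n = 0.25 × (z/E)² = 0.25 × (1.751/0.05)² = 306.60
Round up: n = 307.

n = 307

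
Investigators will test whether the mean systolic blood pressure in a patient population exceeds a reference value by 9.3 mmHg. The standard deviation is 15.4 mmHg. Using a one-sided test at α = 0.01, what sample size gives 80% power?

For a one-sample z-test, n = ((z_α + z_β)·σ/δ)².
z_α = 2.326 (one-sided α = 0.01); z_β = 0.842 (power 80% → β = 0.2).
n = (3.168 × 15.4 / 9.3)² = 27.52
Round up: n = 28.

n = 28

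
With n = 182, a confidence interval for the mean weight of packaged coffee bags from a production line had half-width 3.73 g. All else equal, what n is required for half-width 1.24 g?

n = 1647

Margin of error scales as 1/√n, so n₂ = n₁·(E₁/E₂)².
n₂ = 182 × (3.73/1.24)² = 182 × 9.048 = 1646.74
Round up: n₂ = 1647.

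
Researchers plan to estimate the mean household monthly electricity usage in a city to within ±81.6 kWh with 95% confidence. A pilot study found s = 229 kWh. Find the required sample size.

For a mean, the margin of error is E = z·σ/√n, so n = (zσ/E)².
At 95% confidence, z = 1.960.
n = (1.960 × 229 / 81.6)² = 30.26
Round up: n = 31.

n = 31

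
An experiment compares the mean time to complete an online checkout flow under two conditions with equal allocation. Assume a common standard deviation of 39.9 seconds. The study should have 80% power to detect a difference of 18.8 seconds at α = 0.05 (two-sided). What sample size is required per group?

71 per group

For two equal groups, n per group = 2·((z_{α/2} + z_β)·σ/δ)².
z_{α/2} = 1.960; z_β = 0.842 (power 80%).
n = 2 × (2.802 × 39.9 / 18.8)² = 2 × 35.36 = 70.72
Round up: n = 71 per group.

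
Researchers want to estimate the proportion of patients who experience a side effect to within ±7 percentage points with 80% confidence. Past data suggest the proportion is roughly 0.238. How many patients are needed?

For a proportion with margin E = 0.07 at 80% confidence, z = 1.282.
n = p̂(1−p̂)(z/E)² = 0.238 × 0.762 × (1.282/0.07)² = 60.83
Round up: n = 61.

n = 61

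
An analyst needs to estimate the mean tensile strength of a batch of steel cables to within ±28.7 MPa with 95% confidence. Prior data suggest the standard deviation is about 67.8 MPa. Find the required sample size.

For a mean, the margin of error is E = z·σ/√n, so n = (zσ/E)².
At 95% confidence, z = 1.960.
n = (1.960 × 67.8 / 28.7)² = 21.44
Round up: n = 22.

n = 22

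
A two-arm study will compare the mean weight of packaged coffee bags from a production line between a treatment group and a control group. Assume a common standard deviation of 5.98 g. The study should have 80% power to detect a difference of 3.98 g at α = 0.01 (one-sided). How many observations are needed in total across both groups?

92 total

For two equal groups, n per group = 2·((z_α + z_β)·σ/δ)².
z_α = 2.326; z_β = 0.842 (power 80%).
n = 2 × (3.168 × 5.98 / 3.98)² = 2 × 22.66 = 45.32
Round up: n = 46 per group.
Total across both groups: 2 × 46 = 92.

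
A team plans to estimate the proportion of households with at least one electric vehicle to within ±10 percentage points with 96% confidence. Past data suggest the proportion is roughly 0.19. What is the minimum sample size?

65

For a proportion with margin E = 0.1 at 96% confidence, z = 2.054.
n = p̂(1−p̂)(z/E)² = 0.19 × 0.81 × (2.054/0.1)² = 64.93
Round up: n = 65.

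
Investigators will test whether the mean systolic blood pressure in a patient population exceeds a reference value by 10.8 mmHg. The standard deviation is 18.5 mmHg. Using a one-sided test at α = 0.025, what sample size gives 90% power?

31

For a one-sample z-test, n = ((z_α + z_β)·σ/δ)².
z_α = 1.960 (one-sided α = 0.025); z_β = 1.282 (power 90% → β = 0.1).
n = (3.242 × 18.5 / 10.8)² = 30.84
Round up: n = 31.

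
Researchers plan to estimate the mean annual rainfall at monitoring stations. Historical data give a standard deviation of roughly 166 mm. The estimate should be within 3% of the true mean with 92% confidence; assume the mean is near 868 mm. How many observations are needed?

n = 125

For a mean, the margin of error is E = z·σ/√n, so n = (zσ/E)².
At 92% confidence, z = 1.751.
E = 3% of 868 = 26.04 mm.
n = (1.751 × 166 / 26.04)² = 124.60
Round up: n = 125.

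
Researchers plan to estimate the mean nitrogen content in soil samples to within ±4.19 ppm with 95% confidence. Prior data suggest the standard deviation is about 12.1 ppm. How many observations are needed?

For a mean, the margin of error is E = z·σ/√n, so n = (zσ/E)².
At 95% confidence, z = 1.960.
n = (1.960 × 12.1 / 4.19)² = 32.04
Round up: n = 33.

33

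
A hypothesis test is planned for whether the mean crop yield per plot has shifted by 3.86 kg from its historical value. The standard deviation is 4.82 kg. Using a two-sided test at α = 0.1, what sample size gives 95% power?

17

For a one-sample z-test, n = ((z_{α/2} + z_β)·σ/δ)².
z_{α/2} = 1.645 (two-sided α = 0.1); z_β = 1.645 (power 95% → β = 0.05).
n = (3.290 × 4.82 / 3.86)² = 16.88
Round up: n = 17.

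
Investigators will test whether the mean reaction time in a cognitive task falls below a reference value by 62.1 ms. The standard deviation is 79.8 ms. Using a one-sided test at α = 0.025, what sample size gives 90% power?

18

For a one-sample z-test, n = ((z_α + z_β)·σ/δ)².
z_α = 1.960 (one-sided α = 0.025); z_β = 1.282 (power 90% → β = 0.1).
n = (3.242 × 79.8 / 62.1)² = 17.36
Round up: n = 18.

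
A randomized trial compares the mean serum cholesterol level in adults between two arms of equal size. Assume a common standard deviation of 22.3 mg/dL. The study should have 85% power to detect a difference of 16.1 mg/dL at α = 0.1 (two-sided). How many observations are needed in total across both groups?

56 total

For two equal groups, n per group = 2·((z_{α/2} + z_β)·σ/δ)².
z_{α/2} = 1.645; z_β = 1.036 (power 85%).
n = 2 × (2.681 × 22.3 / 16.1)² = 2 × 13.79 = 27.58
Round up: n = 28 per group.
Total across both groups: 2 × 28 = 56.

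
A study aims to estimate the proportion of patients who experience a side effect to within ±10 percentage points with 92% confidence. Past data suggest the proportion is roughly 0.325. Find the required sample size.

68

For a proportion with margin E = 0.1 at 92% confidence, z = 1.751.
n = p̂(1−p̂)(z/E)² = 0.325 × 0.675 × (1.751/0.1)² = 67.26
Round up: n = 68.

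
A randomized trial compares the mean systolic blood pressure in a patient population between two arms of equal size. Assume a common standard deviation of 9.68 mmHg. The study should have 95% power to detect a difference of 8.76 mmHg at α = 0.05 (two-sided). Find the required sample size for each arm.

32 per group

For two equal groups, n per group = 2·((z_{α/2} + z_β)·σ/δ)².
z_{α/2} = 1.960; z_β = 1.645 (power 95%).
n = 2 × (3.605 × 9.68 / 8.76)² = 2 × 15.87 = 31.74
Round up: n = 32 per group.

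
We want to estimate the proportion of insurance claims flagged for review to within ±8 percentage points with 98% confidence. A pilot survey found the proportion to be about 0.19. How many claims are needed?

For a proportion with margin E = 0.08 at 98% confidence, z = 2.326.
n = p̂(1−p̂)(z/E)² = 0.19 × 0.81 × (2.326/0.08)² = 130.10
Round up: n = 131.

n = 131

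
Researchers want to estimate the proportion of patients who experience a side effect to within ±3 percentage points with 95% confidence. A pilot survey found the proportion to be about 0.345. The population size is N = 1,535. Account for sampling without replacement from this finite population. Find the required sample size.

For a proportion with margin E = 0.03 at 95% confidence, z = 1.960.
n = p̂(1−p̂)(z/E)² = 0.345 × 0.655 × (1.960/0.03)² = 964.56 — call this n₀.
Finite-population correction with N = 1,535: n = n₀ / (1 + (n₀−1)/N) = 964.56 / 1.628 = 592.48
Round up: n = 593.

n = 593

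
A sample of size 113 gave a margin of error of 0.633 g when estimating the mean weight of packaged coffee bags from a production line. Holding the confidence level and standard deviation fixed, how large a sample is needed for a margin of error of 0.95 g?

n = 51

Margin of error scales as 1/√n, so n₂ = n₁·(E₁/E₂)².
n₂ = 113 × (0.633/0.95)² = 113 × 0.444 = 50.17
Round up: n₂ = 51.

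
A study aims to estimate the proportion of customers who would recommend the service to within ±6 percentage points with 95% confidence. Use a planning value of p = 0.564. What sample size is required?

For a proportion with margin E = 0.06 at 95% confidence, z = 1.960.
n = p̂(1−p̂)(z/E)² = 0.564 × 0.436 × (1.960/0.06)² = 262.41
Round up: n = 263.

n = 263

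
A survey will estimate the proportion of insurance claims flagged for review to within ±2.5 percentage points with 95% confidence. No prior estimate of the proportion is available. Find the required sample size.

For a proportion with margin E = 0.025 at 95% confidence, z = 1.960.
With no prior estimate, use p = 0.5, which maximizes p(1−p) at 0.25.
n = 0.25 × (z/E)² = 0.25 × (1.960/0.025)² = 1536.64
Round up: n = 1537.

1537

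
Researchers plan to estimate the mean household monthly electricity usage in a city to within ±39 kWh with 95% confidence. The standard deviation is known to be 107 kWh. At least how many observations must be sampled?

n = 29

For a mean, the margin of error is E = z·σ/√n, so n = (zσ/E)².
At 95% confidence, z = 1.960.
n = (1.960 × 107 / 39)² = 28.92
Round up: n = 29.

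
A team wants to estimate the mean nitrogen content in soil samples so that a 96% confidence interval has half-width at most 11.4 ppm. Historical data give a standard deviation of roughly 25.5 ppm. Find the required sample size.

n = 22

For a mean, the margin of error is E = z·σ/√n, so n = (zσ/E)².
At 96% confidence, z = 2.054.
n = (2.054 × 25.5 / 11.4)² = 21.11
Round up: n = 22.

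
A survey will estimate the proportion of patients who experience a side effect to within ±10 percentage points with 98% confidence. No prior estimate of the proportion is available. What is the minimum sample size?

136

For a proportion with margin E = 0.1 at 98% confidence, z = 2.326.
With no prior estimate, use p = 0.5, which maximizes p(1−p) at 0.25.
n = 0.25 × (z/E)² = 0.25 × (2.326/0.1)² = 135.26
Round up: n = 136.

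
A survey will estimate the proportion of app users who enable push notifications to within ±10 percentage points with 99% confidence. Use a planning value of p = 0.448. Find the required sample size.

For a proportion with margin E = 0.1 at 99% confidence, z = 2.576.
n = p̂(1−p̂)(z/E)² = 0.448 × 0.552 × (2.576/0.1)² = 164.10
Round up: n = 165.

165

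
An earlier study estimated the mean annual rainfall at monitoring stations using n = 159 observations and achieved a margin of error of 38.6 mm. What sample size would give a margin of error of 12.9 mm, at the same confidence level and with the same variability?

Margin of error scales as 1/√n, so n₂ = n₁·(E₁/E₂)².
n₂ = 159 × (38.6/12.9)² = 159 × 8.954 = 1423.69
Round up: n₂ = 1424.

1424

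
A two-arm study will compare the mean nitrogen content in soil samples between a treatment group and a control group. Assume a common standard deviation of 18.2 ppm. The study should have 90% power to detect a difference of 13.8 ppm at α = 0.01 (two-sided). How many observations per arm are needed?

For two equal groups, n per group = 2·((z_{α/2} + z_β)·σ/δ)².
z_{α/2} = 2.576; z_β = 1.282 (power 90%).
n = 2 × (3.858 × 18.2 / 13.8)² = 2 × 25.89 = 51.78
Round up: n = 52 per group.

52 per group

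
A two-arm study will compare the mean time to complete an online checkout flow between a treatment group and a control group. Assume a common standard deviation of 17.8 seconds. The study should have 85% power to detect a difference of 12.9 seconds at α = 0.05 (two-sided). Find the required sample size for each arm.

35 per group

For two equal groups, n per group = 2·((z_{α/2} + z_β)·σ/δ)².
z_{α/2} = 1.960; z_β = 1.036 (power 85%).
n = 2 × (2.996 × 17.8 / 12.9)² = 2 × 17.09 = 34.18
Round up: n = 35 per group.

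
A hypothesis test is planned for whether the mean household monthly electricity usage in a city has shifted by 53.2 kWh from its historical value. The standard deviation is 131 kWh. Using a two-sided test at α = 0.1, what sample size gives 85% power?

n = 44

For a one-sample z-test, n = ((z_{α/2} + z_β)·σ/δ)².
z_{α/2} = 1.645 (two-sided α = 0.1); z_β = 1.036 (power 85% → β = 0.15).
n = (2.681 × 131 / 53.2)² = 43.58
Round up: n = 44.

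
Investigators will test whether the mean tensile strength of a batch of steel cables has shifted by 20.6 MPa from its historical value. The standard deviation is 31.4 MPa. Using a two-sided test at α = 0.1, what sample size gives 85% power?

For a one-sample z-test, n = ((z_{α/2} + z_β)·σ/δ)².
z_{α/2} = 1.645 (two-sided α = 0.1); z_β = 1.036 (power 85% → β = 0.15).
n = (2.681 × 31.4 / 20.6)² = 16.70
Round up: n = 17.

n = 17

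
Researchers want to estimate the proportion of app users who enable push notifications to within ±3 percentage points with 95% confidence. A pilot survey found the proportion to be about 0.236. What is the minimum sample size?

For a proportion with margin E = 0.03 at 95% confidence, z = 1.960.
n = p̂(1−p̂)(z/E)² = 0.236 × 0.764 × (1.960/0.03)² = 769.62
Round up: n = 770.

770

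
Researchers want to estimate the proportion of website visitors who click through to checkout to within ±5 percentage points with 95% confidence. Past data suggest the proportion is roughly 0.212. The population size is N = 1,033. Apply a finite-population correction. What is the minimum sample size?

206

For a proportion with margin E = 0.05 at 95% confidence, z = 1.960.
n = p̂(1−p̂)(z/E)² = 0.212 × 0.788 × (1.960/0.05)² = 256.70 — call this n₀.
Finite-population correction with N = 1,033: n = n₀ / (1 + (n₀−1)/N) = 256.70 / 1.248 = 205.69
Round up: n = 206.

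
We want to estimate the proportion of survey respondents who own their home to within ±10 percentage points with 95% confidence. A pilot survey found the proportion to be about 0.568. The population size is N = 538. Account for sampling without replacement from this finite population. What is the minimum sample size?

For a proportion with margin E = 0.1 at 95% confidence, z = 1.960.
n = p̂(1−p̂)(z/E)² = 0.568 × 0.432 × (1.960/0.1)² = 94.26 — call this n₀.
Finite-population correction with N = 538: n = n₀ / (1 + (n₀−1)/N) = 94.26 / 1.173 = 80.36
Round up: n = 81.

81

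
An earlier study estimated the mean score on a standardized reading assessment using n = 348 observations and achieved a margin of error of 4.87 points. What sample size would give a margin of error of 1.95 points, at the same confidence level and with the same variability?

Margin of error scales as 1/√n, so n₂ = n₁·(E₁/E₂)².
n₂ = 348 × (4.87/1.95)² = 348 × 6.237 = 2170.48
Round up: n₂ = 2171.

2171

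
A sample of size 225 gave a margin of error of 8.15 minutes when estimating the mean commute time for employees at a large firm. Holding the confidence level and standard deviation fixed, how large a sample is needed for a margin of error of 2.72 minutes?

n = 2021

Margin of error scales as 1/√n, so n₂ = n₁·(E₁/E₂)².
n₂ = 225 × (8.15/2.72)² = 225 × 8.978 = 2020.05
Round up: n₂ = 2021.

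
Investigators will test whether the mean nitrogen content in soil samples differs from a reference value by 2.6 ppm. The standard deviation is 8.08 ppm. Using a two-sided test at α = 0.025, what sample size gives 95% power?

n = 146

For a one-sample z-test, n = ((z_{α/2} + z_β)·σ/δ)².
z_{α/2} = 2.241 (two-sided α = 0.025); z_β = 1.645 (power 95% → β = 0.05).
n = (3.886 × 8.08 / 2.6)² = 145.84
Round up: n = 146.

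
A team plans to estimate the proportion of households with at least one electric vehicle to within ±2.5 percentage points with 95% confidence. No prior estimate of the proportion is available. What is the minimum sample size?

n = 1537

For a proportion with margin E = 0.025 at 95% confidence, z = 1.960.
With no prior estimate, use p = 0.5, which maximizes p(1−p) at 0.25.
n = 0.25 × (z/E)² = 0.25 × (1.960/0.025)² = 1536.64
Round up: n = 1537.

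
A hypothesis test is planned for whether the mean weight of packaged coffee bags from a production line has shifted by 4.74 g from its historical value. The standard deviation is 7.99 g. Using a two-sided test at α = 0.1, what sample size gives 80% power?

18

For a one-sample z-test, n = ((z_{α/2} + z_β)·σ/δ)².
z_{α/2} = 1.645 (two-sided α = 0.1); z_β = 0.842 (power 80% → β = 0.2).
n = (2.487 × 7.99 / 4.74)² = 17.57
Round up: n = 18.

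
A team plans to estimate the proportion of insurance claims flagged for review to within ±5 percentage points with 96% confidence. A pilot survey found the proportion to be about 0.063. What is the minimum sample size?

100

For a proportion with margin E = 0.05 at 96% confidence, z = 2.054.
n = p̂(1−p̂)(z/E)² = 0.063 × 0.937 × (2.054/0.05)² = 99.62
Round up: n = 100.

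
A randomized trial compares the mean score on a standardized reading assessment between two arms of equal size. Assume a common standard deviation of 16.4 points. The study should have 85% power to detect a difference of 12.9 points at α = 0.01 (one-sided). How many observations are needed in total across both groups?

74 total

For two equal groups, n per group = 2·((z_α + z_β)·σ/δ)².
z_α = 2.326; z_β = 1.036 (power 85%).
n = 2 × (3.362 × 16.4 / 12.9)² = 2 × 18.27 = 36.54
Round up: n = 37 per group.
Total across both groups: 2 × 37 = 74.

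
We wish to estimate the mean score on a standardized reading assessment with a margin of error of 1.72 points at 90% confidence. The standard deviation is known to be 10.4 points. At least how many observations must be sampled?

n = 99

For a mean, the margin of error is E = z·σ/√n, so n = (zσ/E)².
At 90% confidence, z = 1.645.
n = (1.645 × 10.4 / 1.72)² = 98.93
Round up: n = 99.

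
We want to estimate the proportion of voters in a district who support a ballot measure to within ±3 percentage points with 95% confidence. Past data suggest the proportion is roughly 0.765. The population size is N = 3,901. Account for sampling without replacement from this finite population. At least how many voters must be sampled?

For a proportion with margin E = 0.03 at 95% confidence, z = 1.960.
n = p̂(1−p̂)(z/E)² = 0.765 × 0.235 × (1.960/0.03)² = 767.36 — call this n₀.
Finite-population correction with N = 3,901: n = n₀ / (1 + (n₀−1)/N) = 767.36 / 1.196 = 641.61
Round up: n = 642.

n = 642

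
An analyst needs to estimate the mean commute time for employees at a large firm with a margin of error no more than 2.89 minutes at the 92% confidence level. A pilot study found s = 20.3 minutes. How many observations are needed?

For a mean, the margin of error is E = z·σ/√n, so n = (zσ/E)².
At 92% confidence, z = 1.751.
n = (1.751 × 20.3 / 2.89)² = 151.28
Round up: n = 152.

n = 152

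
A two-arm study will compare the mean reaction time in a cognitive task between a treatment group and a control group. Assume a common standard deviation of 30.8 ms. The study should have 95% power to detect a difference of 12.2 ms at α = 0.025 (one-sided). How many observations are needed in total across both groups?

For two equal groups, n per group = 2·((z_α + z_β)·σ/δ)².
z_α = 1.960; z_β = 1.645 (power 95%).
n = 2 × (3.605 × 30.8 / 12.2)² = 2 × 82.83 = 165.66
Round up: n = 166 per group.
Total across both groups: 2 × 166 = 332.

332 total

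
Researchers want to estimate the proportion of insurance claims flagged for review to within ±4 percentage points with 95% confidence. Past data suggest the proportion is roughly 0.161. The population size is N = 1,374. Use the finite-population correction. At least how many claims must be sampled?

n = 263

For a proportion with margin E = 0.04 at 95% confidence, z = 1.960.
n = p̂(1−p̂)(z/E)² = 0.161 × 0.839 × (1.960/0.04)² = 324.32 — call this n₀.
Finite-population correction with N = 1,374: n = n₀ / (1 + (n₀−1)/N) = 324.32 / 1.235 = 262.61
Round up: n = 263.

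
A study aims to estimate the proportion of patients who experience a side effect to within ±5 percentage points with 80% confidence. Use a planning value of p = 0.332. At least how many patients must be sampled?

For a proportion with margin E = 0.05 at 80% confidence, z = 1.282.
n = p̂(1−p̂)(z/E)² = 0.332 × 0.668 × (1.282/0.05)² = 145.80
Round up: n = 146.

146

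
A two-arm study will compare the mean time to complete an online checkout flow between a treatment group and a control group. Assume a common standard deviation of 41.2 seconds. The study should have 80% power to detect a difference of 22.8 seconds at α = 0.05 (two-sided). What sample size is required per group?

For two equal groups, n per group = 2·((z_{α/2} + z_β)·σ/δ)².
z_{α/2} = 1.960; z_β = 0.842 (power 80%).
n = 2 × (2.802 × 41.2 / 22.8)² = 2 × 25.64 = 51.28
Round up: n = 52 per group.

52 per group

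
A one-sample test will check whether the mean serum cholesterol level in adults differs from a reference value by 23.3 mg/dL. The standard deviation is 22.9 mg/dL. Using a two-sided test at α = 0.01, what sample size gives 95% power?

For a one-sample z-test, n = ((z_{α/2} + z_β)·σ/δ)².
z_{α/2} = 2.576 (two-sided α = 0.01); z_β = 1.645 (power 95% → β = 0.05).
n = (4.221 × 22.9 / 23.3)² = 17.21
Round up: n = 18.

18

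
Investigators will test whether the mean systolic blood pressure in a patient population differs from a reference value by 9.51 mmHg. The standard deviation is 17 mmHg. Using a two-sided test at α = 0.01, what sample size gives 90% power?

n = 48

For a one-sample z-test, n = ((z_{α/2} + z_β)·σ/δ)².
z_{α/2} = 2.576 (two-sided α = 0.01); z_β = 1.282 (power 90% → β = 0.1).
n = (3.858 × 17 / 9.51)² = 47.56
Round up: n = 48.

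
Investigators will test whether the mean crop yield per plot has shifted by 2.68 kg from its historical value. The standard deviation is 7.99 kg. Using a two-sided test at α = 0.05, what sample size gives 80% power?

70

For a one-sample z-test, n = ((z_{α/2} + z_β)·σ/δ)².
z_{α/2} = 1.960 (two-sided α = 0.05); z_β = 0.842 (power 80% → β = 0.2).
n = (2.802 × 7.99 / 2.68)² = 69.78
Round up: n = 70.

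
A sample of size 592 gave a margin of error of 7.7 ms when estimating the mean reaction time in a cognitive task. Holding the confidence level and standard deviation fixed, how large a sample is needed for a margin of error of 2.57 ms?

Margin of error scales as 1/√n, so n₂ = n₁·(E₁/E₂)².
n₂ = 592 × (7.7/2.57)² = 592 × 8.977 = 5314.38
Round up: n₂ = 5315.

5315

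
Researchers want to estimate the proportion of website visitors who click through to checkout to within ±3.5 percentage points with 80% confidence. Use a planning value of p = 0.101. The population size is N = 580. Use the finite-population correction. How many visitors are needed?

For a proportion with margin E = 0.035 at 80% confidence, z = 1.282.
n = p̂(1−p̂)(z/E)² = 0.101 × 0.899 × (1.282/0.035)² = 121.82 — call this n₀.
Finite-population correction with N = 580: n = n₀ / (1 + (n₀−1)/N) = 121.82 / 1.208 = 100.84
Round up: n = 101.

101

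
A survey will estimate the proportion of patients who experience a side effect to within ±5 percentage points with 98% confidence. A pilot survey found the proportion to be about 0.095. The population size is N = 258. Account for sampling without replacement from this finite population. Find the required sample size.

For a proportion with margin E = 0.05 at 98% confidence, z = 2.326.
n = p̂(1−p̂)(z/E)² = 0.095 × 0.905 × (2.326/0.05)² = 186.06 — call this n₀.
Finite-population correction with N = 258: n = n₀ / (1 + (n₀−1)/N) = 186.06 / 1.717 = 108.36
Round up: n = 109.

109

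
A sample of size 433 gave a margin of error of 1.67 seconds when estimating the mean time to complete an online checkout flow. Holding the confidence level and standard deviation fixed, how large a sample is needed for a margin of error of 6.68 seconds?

Margin of error scales as 1/√n, so n₂ = n₁·(E₁/E₂)².
n₂ = 433 × (1.67/6.68)² = 433 × 0.0625 = 27.06
Round up: n₂ = 28.

28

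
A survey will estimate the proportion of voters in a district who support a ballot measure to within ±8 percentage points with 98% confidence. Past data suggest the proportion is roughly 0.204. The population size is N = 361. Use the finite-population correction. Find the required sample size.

For a proportion with margin E = 0.08 at 98% confidence, z = 2.326.
n = p̂(1−p̂)(z/E)² = 0.204 × 0.796 × (2.326/0.08)² = 137.27 — call this n₀.
Finite-population correction with N = 361: n = n₀ / (1 + (n₀−1)/N) = 137.27 / 1.377 = 99.69
Round up: n = 100.

100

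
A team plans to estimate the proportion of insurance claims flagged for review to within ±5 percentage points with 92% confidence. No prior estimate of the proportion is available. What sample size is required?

For a proportion with margin E = 0.05 at 92% confidence, z = 1.751.
With no prior estimate, use p = 0.5, which maximizes p(1−p) at 0.25.
n = 0.25 × (z/E)² = 0.25 × (1.751/0.05)² = 306.60
Round up: n = 307.

307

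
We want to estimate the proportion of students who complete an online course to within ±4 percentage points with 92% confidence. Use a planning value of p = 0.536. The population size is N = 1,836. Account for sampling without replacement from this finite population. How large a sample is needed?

379

For a proportion with margin E = 0.04 at 92% confidence, z = 1.751.
n = p̂(1−p̂)(z/E)² = 0.536 × 0.464 × (1.751/0.04)² = 476.58 — call this n₀.
Finite-population correction with N = 1,836: n = n₀ / (1 + (n₀−1)/N) = 476.58 / 1.259 = 378.54
Round up: n = 379.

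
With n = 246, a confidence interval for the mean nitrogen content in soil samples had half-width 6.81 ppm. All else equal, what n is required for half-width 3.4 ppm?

Margin of error scales as 1/√n, so n₂ = n₁·(E₁/E₂)².
n₂ = 246 × (6.81/3.4)² = 246 × 4.012 = 986.95
Round up: n₂ = 987.

987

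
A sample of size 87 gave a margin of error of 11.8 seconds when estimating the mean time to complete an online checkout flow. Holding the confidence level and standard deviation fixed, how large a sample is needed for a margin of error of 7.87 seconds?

196

Margin of error scales as 1/√n, so n₂ = n₁·(E₁/E₂)².
n₂ = 87 × (11.8/7.87)² = 87 × 2.248 = 195.58
Round up: n₂ = 196.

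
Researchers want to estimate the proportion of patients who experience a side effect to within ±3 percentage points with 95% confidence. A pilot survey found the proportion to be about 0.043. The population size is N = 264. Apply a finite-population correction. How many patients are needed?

106

For a proportion with margin E = 0.03 at 95% confidence, z = 1.960.
n = p̂(1−p̂)(z/E)² = 0.043 × 0.957 × (1.960/0.03)² = 175.65 — call this n₀.
Finite-population correction with N = 264: n = n₀ / (1 + (n₀−1)/N) = 175.65 / 1.662 = 105.69
Round up: n = 106.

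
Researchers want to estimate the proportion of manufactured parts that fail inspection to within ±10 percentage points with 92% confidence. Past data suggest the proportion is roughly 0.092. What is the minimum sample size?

For a proportion with margin E = 0.1 at 92% confidence, z = 1.751.
n = p̂(1−p̂)(z/E)² = 0.092 × 0.908 × (1.751/0.1)² = 25.61
Round up: n = 26.

26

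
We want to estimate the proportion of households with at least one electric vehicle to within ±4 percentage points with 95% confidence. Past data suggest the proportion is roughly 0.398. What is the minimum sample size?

576

For a proportion with margin E = 0.04 at 95% confidence, z = 1.960.
n = p̂(1−p̂)(z/E)² = 0.398 × 0.602 × (1.960/0.04)² = 575.27
Round up: n = 576.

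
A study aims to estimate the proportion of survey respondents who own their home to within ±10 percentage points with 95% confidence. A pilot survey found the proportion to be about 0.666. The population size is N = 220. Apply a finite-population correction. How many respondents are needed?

For a proportion with margin E = 0.1 at 95% confidence, z = 1.960.
n = p̂(1−p̂)(z/E)² = 0.666 × 0.334 × (1.960/0.1)² = 85.45 — call this n₀.
Finite-population correction with N = 220: n = n₀ / (1 + (n₀−1)/N) = 85.45 / 1.384 = 61.74
Round up: n = 62.

n = 62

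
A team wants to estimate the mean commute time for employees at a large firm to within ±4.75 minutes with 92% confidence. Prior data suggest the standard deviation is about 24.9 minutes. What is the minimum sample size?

n = 85

For a mean, the margin of error is E = z·σ/√n, so n = (zσ/E)².
At 92% confidence, z = 1.751.
n = (1.751 × 24.9 / 4.75)² = 84.25
Round up: n = 85.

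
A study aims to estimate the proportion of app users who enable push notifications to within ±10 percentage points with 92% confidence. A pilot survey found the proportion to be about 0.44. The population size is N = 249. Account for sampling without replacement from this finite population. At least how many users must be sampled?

For a proportion with margin E = 0.1 at 92% confidence, z = 1.751.
n = p̂(1−p̂)(z/E)² = 0.44 × 0.56 × (1.751/0.1)² = 75.55 — call this n₀.
Finite-population correction with N = 249: n = n₀ / (1 + (n₀−1)/N) = 75.55 / 1.299 = 58.16
Round up: n = 59.

59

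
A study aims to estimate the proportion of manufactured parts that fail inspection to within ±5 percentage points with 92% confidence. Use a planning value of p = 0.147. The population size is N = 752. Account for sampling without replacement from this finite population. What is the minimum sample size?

For a proportion with margin E = 0.05 at 92% confidence, z = 1.751.
n = p̂(1−p̂)(z/E)² = 0.147 × 0.853 × (1.751/0.05)² = 153.78 — call this n₀.
Finite-population correction with N = 752: n = n₀ / (1 + (n₀−1)/N) = 153.78 / 1.203 = 127.83
Round up: n = 128.

128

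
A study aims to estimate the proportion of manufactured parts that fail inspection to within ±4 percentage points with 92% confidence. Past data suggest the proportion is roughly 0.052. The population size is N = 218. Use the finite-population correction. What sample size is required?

n = 67

For a proportion with margin E = 0.04 at 92% confidence, z = 1.751.
n = p̂(1−p̂)(z/E)² = 0.052 × 0.948 × (1.751/0.04)² = 94.46 — call this n₀.
Finite-population correction with N = 218: n = n₀ / (1 + (n₀−1)/N) = 94.46 / 1.429 = 66.10
Round up: n = 67.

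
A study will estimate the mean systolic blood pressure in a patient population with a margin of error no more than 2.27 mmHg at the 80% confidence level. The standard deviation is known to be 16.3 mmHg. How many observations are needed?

85

For a mean, the margin of error is E = z·σ/√n, so n = (zσ/E)².
At 80% confidence, z = 1.282.
n = (1.282 × 16.3 / 2.27)² = 84.74
Round up: n = 85.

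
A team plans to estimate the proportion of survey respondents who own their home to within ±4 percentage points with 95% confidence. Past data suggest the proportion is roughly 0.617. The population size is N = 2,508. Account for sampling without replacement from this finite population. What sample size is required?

For a proportion with margin E = 0.04 at 95% confidence, z = 1.960.
n = p̂(1−p̂)(z/E)² = 0.617 × 0.383 × (1.960/0.04)² = 567.38 — call this n₀.
Finite-population correction with N = 2,508: n = n₀ / (1 + (n₀−1)/N) = 567.38 / 1.226 = 462.79
Round up: n = 463.

n = 463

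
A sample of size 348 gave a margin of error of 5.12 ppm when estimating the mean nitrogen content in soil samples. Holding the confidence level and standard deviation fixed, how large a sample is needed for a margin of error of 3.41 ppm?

Margin of error scales as 1/√n, so n₂ = n₁·(E₁/E₂)².
n₂ = 348 × (5.12/3.41)² = 348 × 2.254 = 784.39
Round up: n₂ = 785.

785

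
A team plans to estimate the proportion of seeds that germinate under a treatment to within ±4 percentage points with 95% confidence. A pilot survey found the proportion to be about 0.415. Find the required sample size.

583

For a proportion with margin E = 0.04 at 95% confidence, z = 1.960.
n = p̂(1−p̂)(z/E)² = 0.415 × 0.585 × (1.960/0.04)² = 582.90
Round up: n = 583.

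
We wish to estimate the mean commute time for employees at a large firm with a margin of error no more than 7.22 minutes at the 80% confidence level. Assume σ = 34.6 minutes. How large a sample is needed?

n = 38

For a mean, the margin of error is E = z·σ/√n, so n = (zσ/E)².
At 80% confidence, z = 1.282.
n = (1.282 × 34.6 / 7.22)² = 37.74
Round up: n = 38.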